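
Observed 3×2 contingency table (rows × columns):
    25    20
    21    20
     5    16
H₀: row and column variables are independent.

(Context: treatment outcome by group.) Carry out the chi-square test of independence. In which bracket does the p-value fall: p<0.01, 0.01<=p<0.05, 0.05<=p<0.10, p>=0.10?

p-value bracket: 0.01<=p<0.05

Row totals [45, 41, 21], col totals [51, 56], n=107
χ² = (25−21.45)²/21.45 + (20−23.55)²/23.55 + (21−19.54)²/19.54 + (20−21.46)²/21.46 + (5−10.01)²/10.01 + (16−10.99)²/10.99 = 6.1216
df = 2
p-value (upper-tail) = 0.04685
→ bracket: 0.01<=p<0.05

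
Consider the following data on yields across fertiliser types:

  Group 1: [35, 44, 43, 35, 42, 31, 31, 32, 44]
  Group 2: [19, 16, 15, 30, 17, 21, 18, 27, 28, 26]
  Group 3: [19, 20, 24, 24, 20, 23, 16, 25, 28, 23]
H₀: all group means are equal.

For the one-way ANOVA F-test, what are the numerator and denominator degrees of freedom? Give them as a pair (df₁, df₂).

degrees of freedom = [2, 26]

k = 3 groups, N = 29 total
df = (k−1, N−k) = (3−1, 29−3) = (2, 26)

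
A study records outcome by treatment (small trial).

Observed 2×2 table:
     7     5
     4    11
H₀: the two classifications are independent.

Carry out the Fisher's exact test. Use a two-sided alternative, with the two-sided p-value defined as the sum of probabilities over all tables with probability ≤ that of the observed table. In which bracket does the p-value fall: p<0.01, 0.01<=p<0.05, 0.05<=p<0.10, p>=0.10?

Margins: r₁=12, r₂=15, c₁=11, c₂=16, n=27
p_obs = C(12,7)·C(15,4)/C(27,11); sum pmf over tables with pmf ≤ p_obs
p-value (two-sided) = 0.13025
→ bracket: p>=0.10

p-value bracket: p>=0.10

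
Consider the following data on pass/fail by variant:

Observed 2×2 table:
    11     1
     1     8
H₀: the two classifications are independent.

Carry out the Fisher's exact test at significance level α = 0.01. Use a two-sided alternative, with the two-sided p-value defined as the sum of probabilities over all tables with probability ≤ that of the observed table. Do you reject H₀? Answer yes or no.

reject H₀: yes

Margins: r₁=12, r₂=9, c₁=12, c₂=9, n=21
p_obs = C(12,11)·C(9,1)/C(21,12); sum pmf over tables with pmf ≤ p_obs
p-value (two-sided) = 0.00037
At α=0.01: p < α → reject H₀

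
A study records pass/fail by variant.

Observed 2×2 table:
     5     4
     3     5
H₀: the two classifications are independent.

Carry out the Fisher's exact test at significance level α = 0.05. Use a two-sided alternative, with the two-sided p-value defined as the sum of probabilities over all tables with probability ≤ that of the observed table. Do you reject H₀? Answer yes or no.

reject H₀: no

Margins: r₁=9, r₂=8, c₁=8, c₂=9, n=17
p_obs = C(9,5)·C(8,3)/C(17,8); sum pmf over tables with pmf ≤ p_obs
p-value (two-sided) = 0.63719
At α=0.05: p ≥ α → fail to reject H₀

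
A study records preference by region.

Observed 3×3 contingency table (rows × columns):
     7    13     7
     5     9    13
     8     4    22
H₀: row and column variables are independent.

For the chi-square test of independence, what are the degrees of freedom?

df = (r−1)(c−1) = (3−1)·(3−1) = 4

degrees of freedom = 4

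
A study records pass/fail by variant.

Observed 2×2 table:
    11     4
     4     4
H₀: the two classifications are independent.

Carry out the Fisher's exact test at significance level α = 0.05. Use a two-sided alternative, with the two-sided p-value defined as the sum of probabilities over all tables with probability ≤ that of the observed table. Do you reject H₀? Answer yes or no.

reject H₀: no

Margins: r₁=15, r₂=8, c₁=15, c₂=8, n=23
p_obs = C(15,11)·C(8,4)/C(23,15); sum pmf over tables with pmf ≤ p_obs
p-value (two-sided) = 0.37120
At α=0.05: p ≥ α → fail to reject H₀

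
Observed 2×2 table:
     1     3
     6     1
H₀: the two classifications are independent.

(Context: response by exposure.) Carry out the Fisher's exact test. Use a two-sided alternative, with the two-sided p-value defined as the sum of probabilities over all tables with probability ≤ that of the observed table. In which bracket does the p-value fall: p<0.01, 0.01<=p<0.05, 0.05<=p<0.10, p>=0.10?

p-value bracket: 0.05<=p<0.10

Margins: r₁=4, r₂=7, c₁=7, c₂=4, n=11
p_obs = C(4,1)·C(7,6)/C(11,7); sum pmf over tables with pmf ≤ p_obs
p-value (two-sided) = 0.08788
→ bracket: 0.05<=p<0.10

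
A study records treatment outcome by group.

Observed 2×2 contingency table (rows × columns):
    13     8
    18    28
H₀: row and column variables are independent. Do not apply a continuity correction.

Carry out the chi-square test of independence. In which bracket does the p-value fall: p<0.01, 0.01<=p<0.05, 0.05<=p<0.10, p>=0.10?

p-value bracket: 0.05<=p<0.10

Row totals [21, 46], col totals [31, 36], n=67
χ² = (13−9.72)²/9.72 + (8−11.28)²/11.28 + (18−21.28)²/21.28 + (28−24.72)²/24.72 = 3.0080
df = 1
p-value (upper-tail) = 0.08285
→ bracket: 0.05<=p<0.10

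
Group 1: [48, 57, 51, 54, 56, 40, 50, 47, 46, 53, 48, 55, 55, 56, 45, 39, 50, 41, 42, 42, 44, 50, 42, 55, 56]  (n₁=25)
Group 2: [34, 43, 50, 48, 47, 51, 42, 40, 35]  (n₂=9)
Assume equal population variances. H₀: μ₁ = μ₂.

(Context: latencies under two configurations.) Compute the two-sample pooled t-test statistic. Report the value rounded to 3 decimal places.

x̄₁=48.880, s₁=5.826, n₁=25
x̄₂=43.333, s₂=6.205, n₂=9
s_p² = [24·5.826² + 8·6.205²]/32 = 35.0825
SE = √(s_p²·(1/25+1/9)) = 2.3025
t = (48.880−43.333)/2.3025 = 2.4090
df = 32

test statistic = 2.409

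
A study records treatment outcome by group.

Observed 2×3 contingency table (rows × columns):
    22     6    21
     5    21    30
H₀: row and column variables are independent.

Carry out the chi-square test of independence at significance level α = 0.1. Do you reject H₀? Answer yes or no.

reject H₀: yes

Row totals [49, 56], col totals [27, 27, 51], n=105
χ² = (22−12.60)²/12.60 + (6−12.60)²/12.60 + (21−23.80)²/23.80 + (5−14.40)²/14.40 + (21−14.40)²/14.40 + (30−27.20)²/27.20 = 20.2486
df = 2
p-value (upper-tail) = 0.00004
At α=0.1: p < α → reject H₀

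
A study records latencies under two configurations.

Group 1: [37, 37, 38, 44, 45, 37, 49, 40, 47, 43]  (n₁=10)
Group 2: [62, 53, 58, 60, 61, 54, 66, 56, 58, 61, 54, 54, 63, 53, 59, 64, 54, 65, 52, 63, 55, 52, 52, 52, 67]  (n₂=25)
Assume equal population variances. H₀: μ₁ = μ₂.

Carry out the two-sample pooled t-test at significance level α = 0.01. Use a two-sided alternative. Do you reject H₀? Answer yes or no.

reject H₀: yes

x̄₁=41.700, s₁=4.498, n₁=10
x̄₂=57.920, s₂=4.957, n₂=25
s_p² = [9·4.498² + 24·4.957²]/33 = 23.3921
SE = √(s_p²·(1/10+1/25)) = 1.8097
t = (41.700−57.920)/1.8097 = -8.9630
df = 33
p-value (two-sided) = 0.00000
At α=0.01: p < α → reject H₀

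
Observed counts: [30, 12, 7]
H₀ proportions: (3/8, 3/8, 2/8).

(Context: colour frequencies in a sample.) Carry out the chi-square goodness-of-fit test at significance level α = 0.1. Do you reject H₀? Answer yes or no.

reject H₀: yes

n = 49; E_i = n·p_i = [18.38, 18.38, 12.25]
χ² = (30−18.38)²/18.38 + (12−18.38)²/18.38 + (7−12.25)²/12.25 = 11.8163
df = 2
p-value (upper-tail) = 0.00272
At α=0.1: p < α → reject H₀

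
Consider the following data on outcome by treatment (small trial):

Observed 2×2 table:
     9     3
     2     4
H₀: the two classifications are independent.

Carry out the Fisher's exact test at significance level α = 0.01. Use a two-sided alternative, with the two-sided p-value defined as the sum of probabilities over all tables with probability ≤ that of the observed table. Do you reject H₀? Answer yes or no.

Margins: r₁=12, r₂=6, c₁=11, c₂=7, n=18
p_obs = C(12,9)·C(6,2)/C(18,11); sum pmf over tables with pmf ≤ p_obs
p-value (two-sided) = 0.14140
At α=0.01: p ≥ α → fail to reject H₀

reject H₀: no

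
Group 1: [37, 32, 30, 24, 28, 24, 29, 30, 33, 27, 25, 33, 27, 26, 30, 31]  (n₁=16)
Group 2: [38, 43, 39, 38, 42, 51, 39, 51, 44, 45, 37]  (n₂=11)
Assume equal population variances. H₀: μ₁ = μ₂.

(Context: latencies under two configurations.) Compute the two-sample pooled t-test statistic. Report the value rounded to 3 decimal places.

test statistic = -8.071

x̄₁=29.125, s₁=3.612, n₁=16
x̄₂=42.455, s₂=4.987, n₂=11
s_p² = [15·3.612² + 10·4.987²]/25 = 17.7791
SE = √(s_p²·(1/16+1/11)) = 1.6515
t = (29.125−42.455)/1.6515 = -8.0711
df = 25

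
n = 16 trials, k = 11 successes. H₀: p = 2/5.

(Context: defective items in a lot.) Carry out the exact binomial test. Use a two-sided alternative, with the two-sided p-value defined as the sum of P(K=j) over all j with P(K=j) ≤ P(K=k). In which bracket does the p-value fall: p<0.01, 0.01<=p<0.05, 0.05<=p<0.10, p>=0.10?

Exact binomial: n=16, k=11, p₀=2/5=0.4000
P(X=j) = C(n,j)·p₀^j·(1−p₀)^(n−j); p = Σ P(X=j) over j with P(X=j) ≤ P(X=11)
p-value (two-sided) = 0.02243
→ bracket: 0.01<=p<0.05

p-value bracket: 0.01<=p<0.05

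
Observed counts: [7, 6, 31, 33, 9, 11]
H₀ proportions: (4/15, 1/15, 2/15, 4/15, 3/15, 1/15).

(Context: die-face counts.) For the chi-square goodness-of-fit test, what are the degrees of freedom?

degrees of freedom = 5

df = k − 1 = 6 − 1 = 5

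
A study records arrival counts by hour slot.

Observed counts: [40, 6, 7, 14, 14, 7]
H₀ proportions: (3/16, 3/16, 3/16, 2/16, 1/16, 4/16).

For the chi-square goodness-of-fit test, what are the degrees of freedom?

degrees of freedom = 5

df = k − 1 = 6 − 1 = 5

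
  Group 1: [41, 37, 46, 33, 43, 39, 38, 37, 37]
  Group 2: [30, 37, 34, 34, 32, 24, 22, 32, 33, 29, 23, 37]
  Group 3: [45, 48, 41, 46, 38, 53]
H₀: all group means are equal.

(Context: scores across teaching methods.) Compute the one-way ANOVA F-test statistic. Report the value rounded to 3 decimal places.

Group means [39.00, 30.58, 45.17], grand mean 36.630
SSB = Σnᵢ(x̄ᵢ−x̄)² = 926.546; SSW = ΣΣ(x−x̄ᵢ)² = 549.750
MSB = 926.546/2 = 463.2731; MSW = 549.750/24 = 22.9062
F = MSB/MSW = 20.2247
df = (2, 24)

test statistic = 20.225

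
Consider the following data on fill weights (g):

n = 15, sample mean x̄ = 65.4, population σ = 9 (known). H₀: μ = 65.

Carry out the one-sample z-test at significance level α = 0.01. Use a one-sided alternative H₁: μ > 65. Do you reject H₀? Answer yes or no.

reject H₀: no

SE = σ/√n = 9/√15 = 2.3238
z = (x̄−μ₀)/SE = (65.4−65)/2.3238 = 0.1721
p-value (one-sided, H₁ greater) = 0.43167
At α=0.01: p ≥ α → fail to reject H₀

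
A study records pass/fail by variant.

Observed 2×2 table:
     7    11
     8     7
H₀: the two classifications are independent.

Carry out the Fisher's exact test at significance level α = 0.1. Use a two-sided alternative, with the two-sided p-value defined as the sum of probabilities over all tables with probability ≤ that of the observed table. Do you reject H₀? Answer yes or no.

Margins: r₁=18, r₂=15, c₁=15, c₂=18, n=33
p_obs = C(18,7)·C(15,8)/C(33,15); sum pmf over tables with pmf ≤ p_obs
p-value (two-sided) = 0.49388
At α=0.1: p ≥ α → fail to reject H₀

reject H₀: no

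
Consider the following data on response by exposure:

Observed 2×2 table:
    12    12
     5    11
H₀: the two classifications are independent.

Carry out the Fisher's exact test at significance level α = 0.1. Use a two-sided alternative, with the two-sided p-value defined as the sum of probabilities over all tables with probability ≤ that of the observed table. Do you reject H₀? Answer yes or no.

Margins: r₁=24, r₂=16, c₁=17, c₂=23, n=40
p_obs = C(24,12)·C(16,5)/C(40,17); sum pmf over tables with pmf ≤ p_obs
p-value (two-sided) = 0.33222
At α=0.1: p ≥ α → fail to reject H₀

reject H₀: no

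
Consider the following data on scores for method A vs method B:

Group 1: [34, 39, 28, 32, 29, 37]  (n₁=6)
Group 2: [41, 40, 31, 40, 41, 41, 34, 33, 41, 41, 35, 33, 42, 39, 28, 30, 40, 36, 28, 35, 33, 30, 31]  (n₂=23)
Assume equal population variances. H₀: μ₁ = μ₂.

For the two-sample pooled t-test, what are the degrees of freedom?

df = n₁ + n₂ − 2 = 6 + 23 − 2 = 27

degrees of freedom = 27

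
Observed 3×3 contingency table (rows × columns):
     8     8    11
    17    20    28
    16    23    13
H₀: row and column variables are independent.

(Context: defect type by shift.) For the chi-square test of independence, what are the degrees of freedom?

degrees of freedom = 4

df = (r−1)(c−1) = (3−1)·(3−1) = 4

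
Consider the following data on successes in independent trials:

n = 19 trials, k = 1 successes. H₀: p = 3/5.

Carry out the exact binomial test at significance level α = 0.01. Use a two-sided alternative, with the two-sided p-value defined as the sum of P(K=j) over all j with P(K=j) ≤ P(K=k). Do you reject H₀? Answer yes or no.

reject H₀: yes

Exact binomial: n=19, k=1, p₀=3/5=0.6000
P(X=j) = C(n,j)·p₀^j·(1−p₀)^(n−j); p = Σ P(X=j) over j with P(X=j) ≤ P(X=1)
p-value (two-sided) = 0.00000
At α=0.01: p < α → reject H₀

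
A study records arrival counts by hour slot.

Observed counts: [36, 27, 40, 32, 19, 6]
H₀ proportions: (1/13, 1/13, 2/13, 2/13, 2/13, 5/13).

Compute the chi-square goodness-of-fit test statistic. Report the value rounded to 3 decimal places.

n = 160; E_i = n·p_i = [12.31, 12.31, 24.62, 24.62, 24.62, 61.54]
χ² = (36−12.31)²/12.31 + (27−12.31)²/12.31 + (40−24.62)²/24.62 + (32−24.62)²/24.62 + (19−24.62)²/24.62 + (6−61.54)²/61.54 = 126.3819
df = 5

test statistic = 126.382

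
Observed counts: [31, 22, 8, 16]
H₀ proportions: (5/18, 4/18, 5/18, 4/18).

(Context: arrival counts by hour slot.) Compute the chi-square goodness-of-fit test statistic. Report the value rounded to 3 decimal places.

n = 77; E_i = n·p_i = [21.39, 17.11, 21.39, 17.11]
χ² = (31−21.39)²/21.39 + (22−17.11)²/17.11 + (8−21.39)²/21.39 + (16−17.11)²/17.11 = 14.1688
df = 3

test statistic = 14.169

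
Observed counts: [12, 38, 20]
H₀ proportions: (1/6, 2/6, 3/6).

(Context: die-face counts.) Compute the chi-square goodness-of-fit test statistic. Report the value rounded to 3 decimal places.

n = 70; E_i = n·p_i = [11.67, 23.33, 35.00]
χ² = (12−11.67)²/11.67 + (38−23.33)²/23.33 + (20−35.00)²/35.00 = 15.6571
df = 2

test statistic = 15.657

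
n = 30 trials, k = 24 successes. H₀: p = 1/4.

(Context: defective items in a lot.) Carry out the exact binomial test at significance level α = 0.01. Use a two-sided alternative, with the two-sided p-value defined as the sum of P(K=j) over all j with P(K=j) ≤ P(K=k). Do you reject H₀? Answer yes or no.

Exact binomial: n=30, k=24, p₀=1/4=0.2500
P(X=j) = C(n,j)·p₀^j·(1−p₀)^(n−j); p = Σ P(X=j) over j with P(X=j) ≤ P(X=24)
p-value (two-sided) = 0.00000
At α=0.01: p < α → reject H₀

reject H₀: yes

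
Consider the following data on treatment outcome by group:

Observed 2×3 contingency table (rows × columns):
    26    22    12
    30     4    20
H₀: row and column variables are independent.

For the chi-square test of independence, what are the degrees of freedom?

df = (r−1)(c−1) = (2−1)·(3−1) = 2

degrees of freedom = 2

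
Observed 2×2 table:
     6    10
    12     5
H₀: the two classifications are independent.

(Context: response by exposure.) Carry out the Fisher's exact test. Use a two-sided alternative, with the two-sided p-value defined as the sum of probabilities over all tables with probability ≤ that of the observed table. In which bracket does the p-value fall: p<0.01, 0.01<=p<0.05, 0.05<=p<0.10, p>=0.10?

p-value bracket: 0.05<=p<0.10

Margins: r₁=16, r₂=17, c₁=18, c₂=15, n=33
p_obs = C(16,6)·C(17,12)/C(33,18); sum pmf over tables with pmf ≤ p_obs
p-value (two-sided) = 0.08441
→ bracket: 0.05<=p<0.10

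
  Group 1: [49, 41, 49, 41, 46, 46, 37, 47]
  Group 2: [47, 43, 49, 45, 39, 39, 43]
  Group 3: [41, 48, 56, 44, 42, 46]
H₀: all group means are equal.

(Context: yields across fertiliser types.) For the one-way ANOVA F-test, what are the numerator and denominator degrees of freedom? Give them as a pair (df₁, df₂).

k = 3 groups, N = 21 total
df = (k−1, N−k) = (3−1, 21−3) = (2, 18)

degrees of freedom = [2, 18]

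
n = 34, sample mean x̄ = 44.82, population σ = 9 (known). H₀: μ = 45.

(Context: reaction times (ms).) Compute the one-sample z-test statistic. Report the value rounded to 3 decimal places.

SE = σ/√n = 9/√34 = 1.5435
z = (x̄−μ₀)/SE = (44.82−45)/1.5435 = -0.1166

test statistic = -0.117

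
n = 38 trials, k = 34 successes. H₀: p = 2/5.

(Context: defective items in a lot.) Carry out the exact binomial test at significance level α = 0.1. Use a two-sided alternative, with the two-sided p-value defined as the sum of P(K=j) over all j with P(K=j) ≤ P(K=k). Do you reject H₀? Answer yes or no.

reject H₀: yes

Exact binomial: n=38, k=34, p₀=2/5=0.4000
P(X=j) = C(n,j)·p₀^j·(1−p₀)^(n−j); p = Σ P(X=j) over j with P(X=j) ≤ P(X=34)
p-value (two-sided) = 0.00000
At α=0.1: p < α → reject H₀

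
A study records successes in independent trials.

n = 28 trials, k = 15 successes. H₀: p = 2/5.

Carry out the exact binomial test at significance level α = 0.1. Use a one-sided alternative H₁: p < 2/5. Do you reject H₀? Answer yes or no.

reject H₀: no

Exact binomial: n=28, k=15, p₀=2/5=0.4000
P(X≤15) from Σ C(n,i)·p₀^i·(1−p₀)^(n−i)
p-value (one-sided, H₁ less) = 0.95005
At α=0.1: p ≥ α → fail to reject H₀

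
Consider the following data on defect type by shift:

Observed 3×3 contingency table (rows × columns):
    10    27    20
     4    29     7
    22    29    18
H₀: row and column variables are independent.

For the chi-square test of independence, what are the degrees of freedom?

degrees of freedom = 4

df = (r−1)(c−1) = (3−1)·(3−1) = 4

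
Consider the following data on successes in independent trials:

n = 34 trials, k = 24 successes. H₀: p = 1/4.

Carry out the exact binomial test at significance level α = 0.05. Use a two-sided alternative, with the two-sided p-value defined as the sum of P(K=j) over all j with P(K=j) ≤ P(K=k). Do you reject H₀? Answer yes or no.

reject H₀: yes

Exact binomial: n=34, k=24, p₀=1/4=0.2500
P(X=j) = C(n,j)·p₀^j·(1−p₀)^(n−j); p = Σ P(X=j) over j with P(X=j) ≤ P(X=24)
p-value (two-sided) = 0.00000
At α=0.05: p < α → reject H₀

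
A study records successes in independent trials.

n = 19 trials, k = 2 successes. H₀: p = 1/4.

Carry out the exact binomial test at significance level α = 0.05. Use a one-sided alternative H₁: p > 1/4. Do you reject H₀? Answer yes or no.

reject H₀: no

Exact binomial: n=19, k=2, p₀=1/4=0.2500
P(X≥2) from Σ C(n,i)·p₀^i·(1−p₀)^(n−i)
p-value (one-sided, H₁ greater) = 0.96899
At α=0.05: p ≥ α → fail to reject H₀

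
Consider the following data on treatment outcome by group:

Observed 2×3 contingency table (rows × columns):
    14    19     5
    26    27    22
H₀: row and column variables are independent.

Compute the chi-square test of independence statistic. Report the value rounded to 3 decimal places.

Row totals [38, 75], col totals [40, 46, 27], n=113
χ² = (14−13.45)²/13.45 + (19−15.47)²/15.47 + (5−9.08)²/9.08 + (26−26.55)²/26.55 + (27−30.53)²/30.53 + (22−17.92)²/17.92 = 4.0099
df = 2

test statistic = 4.010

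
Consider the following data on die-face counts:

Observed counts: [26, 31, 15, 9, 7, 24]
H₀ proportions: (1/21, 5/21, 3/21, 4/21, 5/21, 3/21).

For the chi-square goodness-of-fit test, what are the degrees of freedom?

df = k − 1 = 6 − 1 = 5

degrees of freedom = 5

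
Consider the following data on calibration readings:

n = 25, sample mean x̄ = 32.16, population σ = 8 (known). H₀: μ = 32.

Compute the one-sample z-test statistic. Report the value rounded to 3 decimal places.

test statistic = 0.100

SE = σ/√n = 8/√25 = 1.6000
z = (x̄−μ₀)/SE = (32.16−32)/1.6000 = 0.1000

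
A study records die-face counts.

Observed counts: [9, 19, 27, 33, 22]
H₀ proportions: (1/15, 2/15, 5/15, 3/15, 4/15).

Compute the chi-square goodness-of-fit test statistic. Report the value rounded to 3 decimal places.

n = 110; E_i = n·p_i = [7.33, 14.67, 36.67, 22.00, 29.33]
χ² = (9−7.33)²/7.33 + (19−14.67)²/14.67 + (27−36.67)²/36.67 + (33−22.00)²/22.00 + (22−29.33)²/29.33 = 11.5409
df = 4

test statistic = 11.541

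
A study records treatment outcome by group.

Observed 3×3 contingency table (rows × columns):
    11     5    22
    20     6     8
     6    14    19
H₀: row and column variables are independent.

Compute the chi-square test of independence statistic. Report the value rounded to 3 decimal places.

Row totals [38, 34, 39], col totals [37, 25, 49], n=111
χ² = (11−12.67)²/12.67 + (5−8.56)²/8.56 + (22−16.77)²/16.77 + (20−11.33)²/11.33 + (6−7.66)²/7.66 + (8−15.01)²/15.01 + (6−13.00)²/13.00 + (14−8.78)²/8.78 + (19−17.22)²/17.22 = 20.6376
df = 4

test statistic = 20.638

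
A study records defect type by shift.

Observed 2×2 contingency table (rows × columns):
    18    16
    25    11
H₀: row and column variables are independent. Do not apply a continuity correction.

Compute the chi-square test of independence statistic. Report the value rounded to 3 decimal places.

Row totals [34, 36], col totals [43, 27], n=70
χ² = (18−20.89)²/20.89 + (16−13.11)²/13.11 + (25−22.11)²/22.11 + (11−13.89)²/13.89 = 2.0100
df = 1

test statistic = 2.010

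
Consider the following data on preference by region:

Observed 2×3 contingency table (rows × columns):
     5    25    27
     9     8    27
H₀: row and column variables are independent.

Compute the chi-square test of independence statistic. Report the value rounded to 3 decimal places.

Row totals [57, 44], col totals [14, 33, 54], n=101
χ² = (5−7.90)²/7.90 + (25−18.62)²/18.62 + (27−30.48)²/30.48 + (9−6.10)²/6.10 + (8−14.38)²/14.38 + (27−23.52)²/23.52 = 8.3658
df = 2

test statistic = 8.366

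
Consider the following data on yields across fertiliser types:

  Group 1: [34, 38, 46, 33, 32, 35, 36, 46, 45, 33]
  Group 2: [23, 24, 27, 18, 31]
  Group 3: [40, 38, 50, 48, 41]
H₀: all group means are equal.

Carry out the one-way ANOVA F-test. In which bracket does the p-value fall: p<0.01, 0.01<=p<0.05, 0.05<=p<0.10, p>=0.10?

p-value bracket: p<0.01

Group means [37.80, 24.60, 43.40], grand mean 35.900
SSB = Σnᵢ(x̄ᵢ−x̄)² = 955.800; SSW = ΣΣ(x−x̄ᵢ)² = 496.000
MSB = 955.800/2 = 477.9000; MSW = 496.000/17 = 29.1765
F = MSB/MSW = 16.3796
df = (2, 17)
p-value (upper-tail) = 0.00011
→ bracket: p<0.01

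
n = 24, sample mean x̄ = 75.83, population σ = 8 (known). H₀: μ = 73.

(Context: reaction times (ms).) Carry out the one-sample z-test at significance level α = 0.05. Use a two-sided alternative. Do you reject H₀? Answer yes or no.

SE = σ/√n = 8/√24 = 1.6330
z = (x̄−μ₀)/SE = (75.83−73)/1.6330 = 1.7330
p-value (two-sided) = 0.08309
At α=0.05: p ≥ α → fail to reject H₀

reject H₀: no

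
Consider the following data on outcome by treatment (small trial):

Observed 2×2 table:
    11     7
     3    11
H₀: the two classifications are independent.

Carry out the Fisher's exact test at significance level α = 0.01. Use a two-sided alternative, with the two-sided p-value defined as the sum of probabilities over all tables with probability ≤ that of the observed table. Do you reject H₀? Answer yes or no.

Margins: r₁=18, r₂=14, c₁=14, c₂=18, n=32
p_obs = C(18,11)·C(14,3)/C(32,14); sum pmf over tables with pmf ≤ p_obs
p-value (two-sided) = 0.03557
At α=0.01: p ≥ α → fail to reject H₀

reject H₀: no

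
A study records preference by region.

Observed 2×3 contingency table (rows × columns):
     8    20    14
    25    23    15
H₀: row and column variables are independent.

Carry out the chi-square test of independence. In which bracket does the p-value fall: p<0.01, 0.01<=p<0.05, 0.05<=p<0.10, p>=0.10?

p-value bracket: 0.05<=p<0.10

Row totals [42, 63], col totals [33, 43, 29], n=105
χ² = (8−13.20)²/13.20 + (20−17.20)²/17.20 + (14−11.60)²/11.60 + (25−19.80)²/19.80 + (23−25.80)²/25.80 + (15−17.40)²/17.40 = 5.0014
df = 2
p-value (upper-tail) = 0.08203
→ bracket: 0.05<=p<0.10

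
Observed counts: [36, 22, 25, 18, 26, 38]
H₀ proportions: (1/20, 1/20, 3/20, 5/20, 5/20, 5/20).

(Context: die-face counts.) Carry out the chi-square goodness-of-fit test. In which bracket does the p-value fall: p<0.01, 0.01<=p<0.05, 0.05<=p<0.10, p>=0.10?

n = 165; E_i = n·p_i = [8.25, 8.25, 24.75, 41.25, 41.25, 41.25]
χ² = (36−8.25)²/8.25 + (22−8.25)²/8.25 + (25−24.75)²/24.75 + (18−41.25)²/41.25 + (26−41.25)²/41.25 + (38−41.25)²/41.25 = 135.2586
df = 5
p-value (upper-tail) = 0.00000
→ bracket: p<0.01

p-value bracket: p<0.01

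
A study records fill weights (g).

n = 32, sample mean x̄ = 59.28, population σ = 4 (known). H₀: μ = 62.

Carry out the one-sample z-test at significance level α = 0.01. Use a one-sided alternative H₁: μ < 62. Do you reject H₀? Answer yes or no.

reject H₀: yes

SE = σ/√n = 4/√32 = 0.7071
z = (x̄−μ₀)/SE = (59.28−62)/0.7071 = -3.8467
p-value (one-sided, H₁ less) = 0.00006
At α=0.01: p < α → reject H₀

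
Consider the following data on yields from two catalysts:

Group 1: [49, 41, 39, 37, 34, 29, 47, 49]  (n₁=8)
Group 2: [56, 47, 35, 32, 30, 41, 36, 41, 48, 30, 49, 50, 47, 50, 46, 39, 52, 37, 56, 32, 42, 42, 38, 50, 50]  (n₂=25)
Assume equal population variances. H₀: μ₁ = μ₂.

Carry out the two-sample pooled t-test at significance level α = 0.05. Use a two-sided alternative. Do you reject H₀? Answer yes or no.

reject H₀: no

x̄₁=40.625, s₁=7.328, n₁=8
x̄₂=43.040, s₂=7.898, n₂=25
s_p² = [7·7.328² + 24·7.898²]/31 = 60.4140
SE = √(s_p²·(1/8+1/25)) = 3.1573
t = (40.625−43.040)/3.1573 = -0.7649
df = 31
p-value (two-sided) = 0.45011
At α=0.05: p ≥ α → fail to reject H₀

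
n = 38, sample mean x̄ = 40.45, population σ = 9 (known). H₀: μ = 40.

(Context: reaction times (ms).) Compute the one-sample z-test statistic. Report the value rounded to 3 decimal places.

test statistic = 0.308

SE = σ/√n = 9/√38 = 1.4600
z = (x̄−μ₀)/SE = (40.45−40)/1.4600 = 0.3082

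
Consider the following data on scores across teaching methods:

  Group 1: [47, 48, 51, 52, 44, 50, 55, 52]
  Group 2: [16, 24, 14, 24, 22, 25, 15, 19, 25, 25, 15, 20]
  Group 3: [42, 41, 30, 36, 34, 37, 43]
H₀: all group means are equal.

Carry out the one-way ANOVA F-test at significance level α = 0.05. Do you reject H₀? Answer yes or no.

reject H₀: yes

Group means [49.88, 20.33, 37.57], grand mean 33.556
SSB = Σnᵢ(x̄ᵢ−x̄)² = 4341.411; SSW = ΣΣ(x−x̄ᵢ)² = 429.256
MSB = 4341.411/2 = 2170.7054; MSW = 429.256/24 = 17.8857
F = MSB/MSW = 121.3657
df = (2, 24)
p-value (upper-tail) = 0.00000
At α=0.05: p < α → reject H₀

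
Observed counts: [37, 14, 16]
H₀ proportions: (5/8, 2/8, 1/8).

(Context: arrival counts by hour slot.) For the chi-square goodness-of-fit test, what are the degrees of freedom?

df = k − 1 = 3 − 1 = 2

degrees of freedom = 2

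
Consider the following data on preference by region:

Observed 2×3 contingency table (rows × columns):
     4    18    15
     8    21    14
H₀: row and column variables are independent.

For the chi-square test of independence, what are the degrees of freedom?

degrees of freedom = 2

df = (r−1)(c−1) = (2−1)·(3−1) = 2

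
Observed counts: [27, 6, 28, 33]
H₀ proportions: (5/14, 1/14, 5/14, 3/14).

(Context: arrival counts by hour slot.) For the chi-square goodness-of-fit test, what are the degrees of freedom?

df = k − 1 = 4 − 1 = 3

degrees of freedom = 3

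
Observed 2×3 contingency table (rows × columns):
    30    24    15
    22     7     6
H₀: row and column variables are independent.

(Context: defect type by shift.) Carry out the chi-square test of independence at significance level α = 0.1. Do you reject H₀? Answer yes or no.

reject H₀: no

Row totals [69, 35], col totals [52, 31, 21], n=104
χ² = (30−34.50)²/34.50 + (24−20.57)²/20.57 + (15−13.93)²/13.93 + (22−17.50)²/17.50 + (7−10.43)²/10.43 + (6−7.07)²/7.07 = 3.6894
df = 2
p-value (upper-tail) = 0.15807
At α=0.1: p ≥ α → fail to reject H₀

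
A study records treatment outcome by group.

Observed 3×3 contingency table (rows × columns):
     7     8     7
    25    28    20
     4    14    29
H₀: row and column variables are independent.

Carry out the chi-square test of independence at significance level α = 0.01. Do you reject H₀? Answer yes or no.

reject H₀: yes

Row totals [22, 73, 47], col totals [36, 50, 56], n=142
χ² = (7−5.58)²/5.58 + (8−7.75)²/7.75 + (7−8.68)²/8.68 + (25−18.51)²/18.51 + (28−25.70)²/25.70 + (20−28.79)²/28.79 + (4−11.92)²/11.92 + (14−16.55)²/16.55 + (29−18.54)²/18.54 = 17.4203
df = 4
p-value (upper-tail) = 0.00160
At α=0.01: p < α → reject H₀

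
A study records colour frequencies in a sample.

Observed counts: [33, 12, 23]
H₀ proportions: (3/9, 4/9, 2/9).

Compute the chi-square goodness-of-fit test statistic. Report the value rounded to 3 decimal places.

n = 68; E_i = n·p_i = [22.67, 30.22, 15.11]
χ² = (33−22.67)²/22.67 + (12−30.22)²/30.22 + (23−15.11)²/15.11 = 19.8162
df = 2

test statistic = 19.816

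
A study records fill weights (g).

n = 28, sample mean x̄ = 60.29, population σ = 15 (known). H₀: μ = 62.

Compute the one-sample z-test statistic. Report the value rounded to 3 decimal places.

SE = σ/√n = 15/√28 = 2.8347
z = (x̄−μ₀)/SE = (60.29−62)/2.8347 = -0.6032

test statistic = -0.603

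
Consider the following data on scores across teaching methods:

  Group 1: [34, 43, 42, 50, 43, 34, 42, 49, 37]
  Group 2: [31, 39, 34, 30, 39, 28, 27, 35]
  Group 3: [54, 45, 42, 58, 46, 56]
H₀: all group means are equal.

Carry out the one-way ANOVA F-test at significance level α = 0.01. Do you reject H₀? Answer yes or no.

Group means [41.56, 32.88, 50.17], grand mean 40.783
SSB = Σnᵢ(x̄ᵢ−x̄)² = 1033.982; SSW = ΣΣ(x−x̄ᵢ)² = 637.931
MSB = 1033.982/2 = 516.9912; MSW = 637.931/20 = 31.8965
F = MSB/MSW = 16.2084
df = (2, 20)
p-value (upper-tail) = 0.00007
At α=0.01: p < α → reject H₀

reject H₀: yes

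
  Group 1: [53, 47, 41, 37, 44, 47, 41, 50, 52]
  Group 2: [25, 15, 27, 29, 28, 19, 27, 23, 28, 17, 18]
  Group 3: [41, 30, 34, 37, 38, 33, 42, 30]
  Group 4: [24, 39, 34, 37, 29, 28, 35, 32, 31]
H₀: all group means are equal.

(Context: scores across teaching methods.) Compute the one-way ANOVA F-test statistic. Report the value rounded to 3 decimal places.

test statistic = 34.079

Group means [45.78, 23.27, 35.62, 32.11], grand mean 33.568
SSB = Σnᵢ(x̄ᵢ−x̄)² = 2560.580; SSW = ΣΣ(x−x̄ᵢ)² = 826.501
MSB = 2560.580/3 = 853.5266; MSW = 826.501/33 = 25.0455
F = MSB/MSW = 34.0791
df = (3, 33)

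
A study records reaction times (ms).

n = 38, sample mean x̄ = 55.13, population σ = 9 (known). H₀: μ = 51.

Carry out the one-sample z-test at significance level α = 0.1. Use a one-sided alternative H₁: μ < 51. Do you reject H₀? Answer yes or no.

reject H₀: no

SE = σ/√n = 9/√38 = 1.4600
z = (x̄−μ₀)/SE = (55.13−51)/1.4600 = 2.8288
p-value (one-sided, H₁ less) = 0.99766
At α=0.1: p ≥ α → fail to reject H₀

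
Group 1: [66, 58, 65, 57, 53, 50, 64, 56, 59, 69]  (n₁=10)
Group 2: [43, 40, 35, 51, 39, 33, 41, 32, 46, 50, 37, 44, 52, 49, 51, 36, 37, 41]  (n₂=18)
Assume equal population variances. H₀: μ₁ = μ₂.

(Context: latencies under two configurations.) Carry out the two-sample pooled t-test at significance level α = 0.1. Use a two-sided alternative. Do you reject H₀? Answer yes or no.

reject H₀: yes

x̄₁=59.700, s₁=6.111, n₁=10
x̄₂=42.056, s₂=6.539, n₂=18
s_p² = [9·6.111² + 17·6.539²]/26 = 40.8863
SE = √(s_p²·(1/10+1/18)) = 2.5219
t = (59.700−42.056)/2.5219 = 6.9964
df = 26
p-value (two-sided) = 0.00000
At α=0.1: p < α → reject H₀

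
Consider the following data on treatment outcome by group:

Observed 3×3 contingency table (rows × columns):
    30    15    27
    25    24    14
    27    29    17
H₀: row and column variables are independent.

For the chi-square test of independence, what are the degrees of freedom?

df = (r−1)(c−1) = (3−1)·(3−1) = 4

degrees of freedom = 4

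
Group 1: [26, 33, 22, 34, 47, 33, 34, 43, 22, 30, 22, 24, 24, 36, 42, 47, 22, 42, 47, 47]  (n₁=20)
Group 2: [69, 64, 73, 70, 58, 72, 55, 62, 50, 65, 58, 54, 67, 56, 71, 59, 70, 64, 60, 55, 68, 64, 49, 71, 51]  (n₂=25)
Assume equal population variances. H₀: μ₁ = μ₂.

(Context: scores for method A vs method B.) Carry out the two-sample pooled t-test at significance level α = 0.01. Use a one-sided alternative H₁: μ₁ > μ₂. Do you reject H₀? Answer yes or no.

x̄₁=33.850, s₁=9.588, n₁=20
x̄₂=62.200, s₂=7.411, n₂=25
s_p² = [19·9.588² + 24·7.411²]/43 = 71.2686
SE = √(s_p²·(1/20+1/25)) = 2.5326
t = (33.850−62.200)/2.5326 = -11.1939
df = 43
p-value (one-sided, H₁ greater) = 1.00000
At α=0.01: p ≥ α → fail to reject H₀

reject H₀: no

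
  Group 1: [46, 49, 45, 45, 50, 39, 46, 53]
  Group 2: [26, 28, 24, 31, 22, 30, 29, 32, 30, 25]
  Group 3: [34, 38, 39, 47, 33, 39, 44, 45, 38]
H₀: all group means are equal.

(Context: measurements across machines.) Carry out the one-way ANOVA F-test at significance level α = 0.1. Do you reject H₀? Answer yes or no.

Group means [46.62, 27.70, 39.67], grand mean 37.296
SSB = Σnᵢ(x̄ᵢ−x̄)² = 1667.655; SSW = ΣΣ(x−x̄ᵢ)² = 403.975
MSB = 1667.655/2 = 833.8273; MSW = 403.975/24 = 16.8323
F = MSB/MSW = 49.5374
df = (2, 24)
p-value (upper-tail) = 0.00000
At α=0.1: p < α → reject H₀

reject H₀: yes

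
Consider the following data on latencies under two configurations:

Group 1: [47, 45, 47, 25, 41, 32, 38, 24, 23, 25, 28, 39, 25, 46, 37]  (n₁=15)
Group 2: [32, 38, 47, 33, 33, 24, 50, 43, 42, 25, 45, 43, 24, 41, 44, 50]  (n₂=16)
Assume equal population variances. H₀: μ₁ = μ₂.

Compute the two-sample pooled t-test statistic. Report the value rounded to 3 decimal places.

test statistic = -1.100

x̄₁=34.800, s₁=9.244, n₁=15
x̄₂=38.375, s₂=8.846, n₂=16
s_p² = [14·9.244² + 15·8.846²]/29 = 81.7293
SE = √(s_p²·(1/15+1/16)) = 3.2491
t = (34.800−38.375)/3.2491 = -1.1003
df = 29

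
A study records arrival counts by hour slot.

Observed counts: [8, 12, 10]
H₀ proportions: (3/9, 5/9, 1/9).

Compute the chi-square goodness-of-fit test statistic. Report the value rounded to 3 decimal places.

n = 30; E_i = n·p_i = [10.00, 16.67, 3.33]
χ² = (8−10.00)²/10.00 + (12−16.67)²/16.67 + (10−3.33)²/3.33 = 15.0400
df = 2

test statistic = 15.040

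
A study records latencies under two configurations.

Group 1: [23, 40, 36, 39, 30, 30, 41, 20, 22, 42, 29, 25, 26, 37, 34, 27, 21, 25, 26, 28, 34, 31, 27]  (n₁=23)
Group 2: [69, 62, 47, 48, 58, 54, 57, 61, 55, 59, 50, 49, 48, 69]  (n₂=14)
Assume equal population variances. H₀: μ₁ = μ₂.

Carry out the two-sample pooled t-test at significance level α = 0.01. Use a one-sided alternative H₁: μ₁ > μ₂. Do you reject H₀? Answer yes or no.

reject H₀: no

x̄₁=30.130, s₁=6.615, n₁=23
x̄₂=56.143, s₂=7.399, n₂=14
s_p² = [22·6.615² + 13·7.399²]/35 = 47.8378
SE = √(s_p²·(1/23+1/14)) = 2.3445
t = (30.130−56.143)/2.3445 = -11.0949
df = 35
p-value (one-sided, H₁ greater) = 1.00000
At α=0.01: p ≥ α → fail to reject H₀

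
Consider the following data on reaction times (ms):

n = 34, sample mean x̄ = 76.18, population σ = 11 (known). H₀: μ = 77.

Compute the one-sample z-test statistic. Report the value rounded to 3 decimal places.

SE = σ/√n = 11/√34 = 1.8865
z = (x̄−μ₀)/SE = (76.18−77)/1.8865 = -0.4347

test statistic = -0.435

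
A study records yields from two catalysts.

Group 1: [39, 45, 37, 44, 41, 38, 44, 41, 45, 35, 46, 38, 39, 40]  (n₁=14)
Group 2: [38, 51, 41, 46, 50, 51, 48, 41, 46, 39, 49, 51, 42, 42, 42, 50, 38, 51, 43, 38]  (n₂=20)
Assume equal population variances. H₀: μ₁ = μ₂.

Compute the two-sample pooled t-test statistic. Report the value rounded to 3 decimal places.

x̄₁=40.857, s₁=3.439, n₁=14
x̄₂=44.850, s₂=4.955, n₂=20
s_p² = [13·3.439² + 19·4.955²]/32 = 19.3833
SE = √(s_p²·(1/14+1/20)) = 1.5342
t = (40.857−44.850)/1.5342 = -2.6026
df = 32

test statistic = -2.603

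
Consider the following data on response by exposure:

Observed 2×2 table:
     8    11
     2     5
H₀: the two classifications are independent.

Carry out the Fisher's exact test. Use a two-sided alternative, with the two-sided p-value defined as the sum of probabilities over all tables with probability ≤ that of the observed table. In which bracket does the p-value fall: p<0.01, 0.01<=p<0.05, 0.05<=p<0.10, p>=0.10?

Margins: r₁=19, r₂=7, c₁=10, c₂=16, n=26
p_obs = C(19,8)·C(7,2)/C(26,10); sum pmf over tables with pmf ≤ p_obs
p-value (two-sided) = 0.66798
→ bracket: p>=0.10

p-value bracket: p>=0.10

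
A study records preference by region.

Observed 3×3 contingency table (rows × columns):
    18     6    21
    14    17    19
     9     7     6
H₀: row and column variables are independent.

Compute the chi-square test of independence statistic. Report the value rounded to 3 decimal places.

test statistic = 7.040

Row totals [45, 50, 22], col totals [41, 30, 46], n=117
χ² = (18−15.77)²/15.77 + (6−11.54)²/11.54 + (21−17.69)²/17.69 + (14−17.52)²/17.52 + (17−12.82)²/12.82 + (19−19.66)²/19.66 + (9−7.71)²/7.71 + (7−5.64)²/5.64 + (6−8.65)²/8.65 = 7.0398
df = 4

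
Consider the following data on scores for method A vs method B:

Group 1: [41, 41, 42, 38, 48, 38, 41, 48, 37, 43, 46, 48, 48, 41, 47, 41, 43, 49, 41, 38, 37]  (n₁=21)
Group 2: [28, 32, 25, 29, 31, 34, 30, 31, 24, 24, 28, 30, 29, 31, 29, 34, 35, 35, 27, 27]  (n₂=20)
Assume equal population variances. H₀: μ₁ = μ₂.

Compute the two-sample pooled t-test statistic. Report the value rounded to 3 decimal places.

x̄₁=42.667, s₁=4.066, n₁=21
x̄₂=29.650, s₂=3.345, n₂=20
s_p² = [20·4.066² + 19·3.345²]/39 = 13.9286
SE = √(s_p²·(1/21+1/20)) = 1.1661
t = (42.667−29.650)/1.1661 = 11.1629
df = 39

test statistic = 11.163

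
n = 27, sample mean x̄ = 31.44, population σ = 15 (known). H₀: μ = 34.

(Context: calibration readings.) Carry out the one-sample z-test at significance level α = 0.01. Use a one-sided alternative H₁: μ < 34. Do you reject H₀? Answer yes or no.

SE = σ/√n = 15/√27 = 2.8868
z = (x̄−μ₀)/SE = (31.44−34)/2.8868 = -0.8868
p-value (one-sided, H₁ less) = 0.18759
At α=0.01: p ≥ α → fail to reject H₀

reject H₀: no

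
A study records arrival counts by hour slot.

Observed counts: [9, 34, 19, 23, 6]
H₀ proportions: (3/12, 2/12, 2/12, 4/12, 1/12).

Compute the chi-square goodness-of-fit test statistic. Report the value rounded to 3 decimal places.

n = 91; E_i = n·p_i = [22.75, 15.17, 15.17, 30.33, 7.58]
χ² = (9−22.75)²/22.75 + (34−15.17)²/15.17 + (19−15.17)²/15.17 + (23−30.33)²/30.33 + (6−7.58)²/7.58 = 34.7692
df = 4

test statistic = 34.769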